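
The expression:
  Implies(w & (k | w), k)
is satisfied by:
  {k: True, w: False}
  {w: False, k: False}
  {w: True, k: True}


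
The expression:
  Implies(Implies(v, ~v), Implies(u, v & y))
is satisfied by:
  {v: True, u: False}
  {u: False, v: False}
  {u: True, v: True}


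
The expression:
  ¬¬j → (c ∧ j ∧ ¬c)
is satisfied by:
  {j: False}


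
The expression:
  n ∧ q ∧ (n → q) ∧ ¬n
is never true.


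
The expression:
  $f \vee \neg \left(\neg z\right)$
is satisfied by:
  {z: True, f: True}
  {z: True, f: False}
  {f: True, z: False}


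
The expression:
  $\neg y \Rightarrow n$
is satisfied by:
  {n: True, y: True}
  {n: True, y: False}
  {y: True, n: False}


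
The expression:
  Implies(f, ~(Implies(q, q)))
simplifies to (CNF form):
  ~f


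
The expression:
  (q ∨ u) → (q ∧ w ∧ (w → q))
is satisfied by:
  {w: True, u: False, q: False}
  {w: False, u: False, q: False}
  {q: True, w: True, u: False}
  {q: True, u: True, w: True}


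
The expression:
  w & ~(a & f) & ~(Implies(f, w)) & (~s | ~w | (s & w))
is never true.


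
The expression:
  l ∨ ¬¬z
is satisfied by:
  {z: True, l: True}
  {z: True, l: False}
  {l: True, z: False}


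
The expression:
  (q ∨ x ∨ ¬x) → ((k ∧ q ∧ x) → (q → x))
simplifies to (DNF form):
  True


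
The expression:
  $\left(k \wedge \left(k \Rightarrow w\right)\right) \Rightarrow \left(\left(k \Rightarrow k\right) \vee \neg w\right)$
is always true.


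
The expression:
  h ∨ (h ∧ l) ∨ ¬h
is always true.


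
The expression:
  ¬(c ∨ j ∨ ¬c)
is never true.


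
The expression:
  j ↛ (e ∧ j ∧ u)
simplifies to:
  j ∧ (¬e ∨ ¬u)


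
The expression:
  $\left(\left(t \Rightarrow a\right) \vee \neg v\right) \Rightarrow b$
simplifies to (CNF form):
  $\left(b \vee t\right) \wedge \left(b \vee v\right) \wedge \left(b \vee \neg a\right)$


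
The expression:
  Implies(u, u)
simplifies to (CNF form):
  True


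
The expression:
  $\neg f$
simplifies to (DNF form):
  $\neg f$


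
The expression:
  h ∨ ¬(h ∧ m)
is always true.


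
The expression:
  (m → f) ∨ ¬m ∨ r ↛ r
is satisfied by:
  {f: True, m: False}
  {m: False, f: False}
  {m: True, f: True}


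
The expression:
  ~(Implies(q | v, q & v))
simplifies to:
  (q & ~v) | (v & ~q)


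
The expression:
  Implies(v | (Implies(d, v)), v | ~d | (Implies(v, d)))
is always true.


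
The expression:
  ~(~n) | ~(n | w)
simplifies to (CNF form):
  n | ~w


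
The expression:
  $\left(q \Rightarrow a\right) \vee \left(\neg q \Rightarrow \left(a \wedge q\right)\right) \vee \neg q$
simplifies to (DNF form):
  $\text{True}$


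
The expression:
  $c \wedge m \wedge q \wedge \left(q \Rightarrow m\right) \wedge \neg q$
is never true.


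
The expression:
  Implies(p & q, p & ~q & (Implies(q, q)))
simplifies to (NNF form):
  ~p | ~q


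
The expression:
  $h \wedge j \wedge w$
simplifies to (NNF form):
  $h \wedge j \wedge w$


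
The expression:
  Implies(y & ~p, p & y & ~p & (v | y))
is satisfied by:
  {p: True, y: False}
  {y: False, p: False}
  {y: True, p: True}


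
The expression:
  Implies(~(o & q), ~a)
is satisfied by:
  {q: True, o: True, a: False}
  {q: True, o: False, a: False}
  {o: True, q: False, a: False}
  {q: False, o: False, a: False}
  {a: True, q: True, o: True}


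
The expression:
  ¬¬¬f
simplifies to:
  ¬f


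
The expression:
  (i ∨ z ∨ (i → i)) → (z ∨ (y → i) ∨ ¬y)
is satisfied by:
  {i: True, z: True, y: False}
  {i: True, z: False, y: False}
  {z: True, i: False, y: False}
  {i: False, z: False, y: False}
  {i: True, y: True, z: True}
  {i: True, y: True, z: False}
  {y: True, z: True, i: False}


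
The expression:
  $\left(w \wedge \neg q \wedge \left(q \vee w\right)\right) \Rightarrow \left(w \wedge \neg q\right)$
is always true.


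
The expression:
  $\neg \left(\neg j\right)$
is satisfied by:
  {j: True}


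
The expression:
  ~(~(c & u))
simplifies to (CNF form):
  c & u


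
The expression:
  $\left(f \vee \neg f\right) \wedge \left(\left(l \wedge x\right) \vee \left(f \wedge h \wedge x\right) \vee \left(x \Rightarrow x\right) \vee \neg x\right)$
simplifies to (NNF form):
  $\text{True}$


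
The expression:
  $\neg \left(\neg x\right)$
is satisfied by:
  {x: True}


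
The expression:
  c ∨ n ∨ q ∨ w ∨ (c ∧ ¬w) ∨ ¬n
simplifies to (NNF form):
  True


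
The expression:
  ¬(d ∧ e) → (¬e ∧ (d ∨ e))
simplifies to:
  d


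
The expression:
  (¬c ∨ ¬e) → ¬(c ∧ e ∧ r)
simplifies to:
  True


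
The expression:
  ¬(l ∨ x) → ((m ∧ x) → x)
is always true.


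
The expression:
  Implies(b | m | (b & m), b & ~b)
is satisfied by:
  {b: False, m: False}


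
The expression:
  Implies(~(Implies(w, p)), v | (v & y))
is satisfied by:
  {v: True, p: True, w: False}
  {v: True, w: False, p: False}
  {p: True, w: False, v: False}
  {p: False, w: False, v: False}
  {v: True, p: True, w: True}
  {v: True, w: True, p: False}
  {p: True, w: True, v: False}


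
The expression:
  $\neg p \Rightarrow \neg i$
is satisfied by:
  {p: True, i: False}
  {i: False, p: False}
  {i: True, p: True}


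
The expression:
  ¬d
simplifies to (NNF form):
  ¬d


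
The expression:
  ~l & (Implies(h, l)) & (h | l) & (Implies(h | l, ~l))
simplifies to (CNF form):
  False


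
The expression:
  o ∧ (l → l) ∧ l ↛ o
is never true.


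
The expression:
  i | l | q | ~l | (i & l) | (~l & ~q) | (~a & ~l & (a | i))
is always true.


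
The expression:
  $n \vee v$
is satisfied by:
  {n: True, v: True}
  {n: True, v: False}
  {v: True, n: False}


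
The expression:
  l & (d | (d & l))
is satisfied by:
  {d: True, l: True}


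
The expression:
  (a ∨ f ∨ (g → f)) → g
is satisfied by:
  {g: True}


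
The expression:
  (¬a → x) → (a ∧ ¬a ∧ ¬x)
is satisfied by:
  {x: False, a: False}


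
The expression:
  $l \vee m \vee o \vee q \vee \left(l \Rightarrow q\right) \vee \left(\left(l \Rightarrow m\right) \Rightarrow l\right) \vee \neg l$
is always true.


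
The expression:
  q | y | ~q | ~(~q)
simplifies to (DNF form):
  True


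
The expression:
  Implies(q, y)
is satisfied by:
  {y: True, q: False}
  {q: False, y: False}
  {q: True, y: True}


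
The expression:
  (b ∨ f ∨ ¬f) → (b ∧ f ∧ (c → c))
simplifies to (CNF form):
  b ∧ f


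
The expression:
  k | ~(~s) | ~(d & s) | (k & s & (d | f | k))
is always true.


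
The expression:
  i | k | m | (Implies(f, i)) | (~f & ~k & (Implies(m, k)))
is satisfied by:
  {k: True, i: True, m: True, f: False}
  {k: True, i: True, m: False, f: False}
  {k: True, m: True, i: False, f: False}
  {k: True, m: False, i: False, f: False}
  {i: True, m: True, k: False, f: False}
  {i: True, m: False, k: False, f: False}
  {m: True, k: False, i: False, f: False}
  {m: False, k: False, i: False, f: False}
  {f: True, k: True, i: True, m: True}
  {f: True, k: True, i: True, m: False}
  {f: True, k: True, m: True, i: False}
  {f: True, k: True, m: False, i: False}
  {f: True, i: True, m: True, k: False}
  {f: True, i: True, m: False, k: False}
  {f: True, m: True, i: False, k: False}


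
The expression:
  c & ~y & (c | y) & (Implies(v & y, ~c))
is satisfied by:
  {c: True, y: False}


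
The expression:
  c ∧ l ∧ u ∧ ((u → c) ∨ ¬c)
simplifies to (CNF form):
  c ∧ l ∧ u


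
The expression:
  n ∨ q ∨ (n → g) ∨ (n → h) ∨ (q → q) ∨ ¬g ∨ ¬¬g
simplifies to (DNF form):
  True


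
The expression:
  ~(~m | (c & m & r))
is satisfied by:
  {m: True, c: False, r: False}
  {r: True, m: True, c: False}
  {c: True, m: True, r: False}


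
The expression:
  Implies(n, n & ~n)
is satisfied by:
  {n: False}


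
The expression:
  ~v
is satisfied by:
  {v: False}


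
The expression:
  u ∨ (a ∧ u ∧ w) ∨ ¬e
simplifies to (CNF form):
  u ∨ ¬e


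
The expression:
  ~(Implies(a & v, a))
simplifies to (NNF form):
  False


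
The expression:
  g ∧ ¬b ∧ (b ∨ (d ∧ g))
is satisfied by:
  {d: True, g: True, b: False}


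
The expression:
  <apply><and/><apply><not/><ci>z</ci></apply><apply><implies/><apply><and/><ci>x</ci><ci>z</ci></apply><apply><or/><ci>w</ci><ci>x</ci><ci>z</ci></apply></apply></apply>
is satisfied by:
  {z: False}


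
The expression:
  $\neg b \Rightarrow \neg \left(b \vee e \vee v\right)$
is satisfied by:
  {b: True, e: False, v: False}
  {b: True, v: True, e: False}
  {b: True, e: True, v: False}
  {b: True, v: True, e: True}
  {v: False, e: False, b: False}


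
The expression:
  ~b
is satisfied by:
  {b: False}


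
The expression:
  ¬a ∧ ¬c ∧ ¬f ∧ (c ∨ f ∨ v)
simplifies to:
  v ∧ ¬a ∧ ¬c ∧ ¬f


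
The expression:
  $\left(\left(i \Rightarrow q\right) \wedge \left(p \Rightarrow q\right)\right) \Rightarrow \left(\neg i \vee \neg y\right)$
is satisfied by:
  {q: False, y: False, i: False}
  {i: True, q: False, y: False}
  {y: True, q: False, i: False}
  {i: True, y: True, q: False}
  {q: True, i: False, y: False}
  {i: True, q: True, y: False}
  {y: True, q: True, i: False}


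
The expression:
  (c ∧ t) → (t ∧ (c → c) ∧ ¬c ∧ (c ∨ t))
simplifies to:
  ¬c ∨ ¬t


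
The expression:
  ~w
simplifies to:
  ~w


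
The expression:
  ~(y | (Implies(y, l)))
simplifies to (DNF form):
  False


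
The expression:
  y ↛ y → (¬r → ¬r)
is always true.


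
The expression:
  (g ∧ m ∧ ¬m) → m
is always true.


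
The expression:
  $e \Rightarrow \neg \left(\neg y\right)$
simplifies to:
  $y \vee \neg e$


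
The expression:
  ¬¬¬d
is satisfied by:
  {d: False}


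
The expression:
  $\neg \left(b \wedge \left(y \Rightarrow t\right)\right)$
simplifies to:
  $\left(y \wedge \neg t\right) \vee \neg b$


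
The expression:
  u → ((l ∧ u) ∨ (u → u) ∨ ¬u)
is always true.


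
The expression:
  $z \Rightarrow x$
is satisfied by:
  {x: True, z: False}
  {z: False, x: False}
  {z: True, x: True}


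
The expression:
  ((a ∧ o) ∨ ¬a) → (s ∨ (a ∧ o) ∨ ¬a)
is always true.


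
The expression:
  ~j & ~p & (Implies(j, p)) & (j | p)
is never true.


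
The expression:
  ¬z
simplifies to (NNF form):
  ¬z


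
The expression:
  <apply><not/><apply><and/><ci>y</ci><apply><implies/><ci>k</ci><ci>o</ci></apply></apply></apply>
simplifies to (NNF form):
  <apply><or/><apply><not/><ci>y</ci></apply><apply><and/><ci>k</ci><apply><not/><ci>o</ci></apply></apply></apply>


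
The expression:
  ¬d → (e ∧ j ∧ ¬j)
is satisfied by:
  {d: True}


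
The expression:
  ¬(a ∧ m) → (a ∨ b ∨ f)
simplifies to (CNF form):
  a ∨ b ∨ f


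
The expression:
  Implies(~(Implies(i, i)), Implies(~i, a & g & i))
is always true.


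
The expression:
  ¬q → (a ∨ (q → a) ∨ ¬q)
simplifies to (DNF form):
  True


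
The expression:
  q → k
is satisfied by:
  {k: True, q: False}
  {q: False, k: False}
  {q: True, k: True}


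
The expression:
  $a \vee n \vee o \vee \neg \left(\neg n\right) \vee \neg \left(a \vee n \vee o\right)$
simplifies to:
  $\text{True}$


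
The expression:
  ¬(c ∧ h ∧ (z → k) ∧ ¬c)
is always true.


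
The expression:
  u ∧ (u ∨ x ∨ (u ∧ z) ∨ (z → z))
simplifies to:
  u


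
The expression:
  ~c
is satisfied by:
  {c: False}


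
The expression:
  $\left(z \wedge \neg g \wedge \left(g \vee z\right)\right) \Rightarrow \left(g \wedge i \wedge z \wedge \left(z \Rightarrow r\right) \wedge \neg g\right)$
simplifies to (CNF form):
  $g \vee \neg z$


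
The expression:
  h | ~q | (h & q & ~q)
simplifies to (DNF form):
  h | ~q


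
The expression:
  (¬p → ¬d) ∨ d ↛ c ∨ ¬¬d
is always true.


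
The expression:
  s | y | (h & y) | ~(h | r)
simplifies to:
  s | y | (~h & ~r)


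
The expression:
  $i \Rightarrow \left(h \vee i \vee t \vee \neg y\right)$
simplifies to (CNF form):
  $\text{True}$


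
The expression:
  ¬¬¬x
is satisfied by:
  {x: False}


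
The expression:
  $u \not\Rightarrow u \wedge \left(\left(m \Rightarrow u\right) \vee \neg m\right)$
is never true.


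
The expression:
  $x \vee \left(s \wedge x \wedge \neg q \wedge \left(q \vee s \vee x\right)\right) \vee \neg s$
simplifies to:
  $x \vee \neg s$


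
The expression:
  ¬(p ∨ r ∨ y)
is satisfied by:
  {y: False, p: False, r: False}


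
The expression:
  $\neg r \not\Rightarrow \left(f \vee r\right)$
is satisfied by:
  {r: False, f: False}


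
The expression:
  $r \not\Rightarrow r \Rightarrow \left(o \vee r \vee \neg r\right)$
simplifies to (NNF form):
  $\text{True}$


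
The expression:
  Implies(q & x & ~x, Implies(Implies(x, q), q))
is always true.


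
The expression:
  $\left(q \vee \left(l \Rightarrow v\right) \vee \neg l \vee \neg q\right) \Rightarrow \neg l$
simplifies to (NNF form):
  $\neg l$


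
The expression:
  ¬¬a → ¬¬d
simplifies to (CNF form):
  d ∨ ¬a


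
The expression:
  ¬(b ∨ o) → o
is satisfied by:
  {b: True, o: True}
  {b: True, o: False}
  {o: True, b: False}


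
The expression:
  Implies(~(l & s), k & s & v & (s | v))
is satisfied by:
  {v: True, l: True, s: True, k: True}
  {v: True, l: True, s: True, k: False}
  {l: True, s: True, k: True, v: False}
  {l: True, s: True, k: False, v: False}
  {v: True, s: True, k: True, l: False}


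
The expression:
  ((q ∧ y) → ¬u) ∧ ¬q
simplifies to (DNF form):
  ¬q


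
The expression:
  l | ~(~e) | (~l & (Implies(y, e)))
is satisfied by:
  {l: True, e: True, y: False}
  {l: True, e: False, y: False}
  {e: True, l: False, y: False}
  {l: False, e: False, y: False}
  {y: True, l: True, e: True}
  {y: True, l: True, e: False}
  {y: True, e: True, l: False}


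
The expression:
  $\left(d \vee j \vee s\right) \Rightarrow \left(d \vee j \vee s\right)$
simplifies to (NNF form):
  $\text{True}$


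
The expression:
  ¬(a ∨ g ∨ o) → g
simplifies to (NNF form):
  a ∨ g ∨ o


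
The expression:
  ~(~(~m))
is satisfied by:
  {m: False}


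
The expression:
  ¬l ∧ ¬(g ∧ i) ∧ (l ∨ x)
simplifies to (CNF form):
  x ∧ ¬l ∧ (¬g ∨ ¬i)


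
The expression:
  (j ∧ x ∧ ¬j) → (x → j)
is always true.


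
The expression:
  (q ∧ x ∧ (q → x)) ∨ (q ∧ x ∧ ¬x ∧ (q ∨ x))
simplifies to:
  q ∧ x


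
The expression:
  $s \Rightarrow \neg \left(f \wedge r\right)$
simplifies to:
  $\neg f \vee \neg r \vee \neg s$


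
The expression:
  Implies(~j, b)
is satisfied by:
  {b: True, j: True}
  {b: True, j: False}
  {j: True, b: False}


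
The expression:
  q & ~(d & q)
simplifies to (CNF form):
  q & ~d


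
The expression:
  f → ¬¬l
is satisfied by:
  {l: True, f: False}
  {f: False, l: False}
  {f: True, l: True}


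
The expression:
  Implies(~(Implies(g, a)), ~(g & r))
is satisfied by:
  {a: True, g: False, r: False}
  {g: False, r: False, a: False}
  {r: True, a: True, g: False}
  {r: True, g: False, a: False}
  {a: True, g: True, r: False}
  {g: True, a: False, r: False}
  {r: True, g: True, a: True}


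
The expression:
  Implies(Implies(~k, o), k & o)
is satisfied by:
  {k: False, o: False}
  {o: True, k: True}


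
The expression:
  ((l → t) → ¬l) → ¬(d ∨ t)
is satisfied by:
  {l: True, t: False, d: False}
  {l: False, t: False, d: False}
  {t: True, l: True, d: False}
  {d: True, t: True, l: True}


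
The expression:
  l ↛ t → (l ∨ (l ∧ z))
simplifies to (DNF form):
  True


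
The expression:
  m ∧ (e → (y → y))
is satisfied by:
  {m: True}


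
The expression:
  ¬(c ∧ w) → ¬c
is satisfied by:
  {w: True, c: False}
  {c: False, w: False}
  {c: True, w: True}


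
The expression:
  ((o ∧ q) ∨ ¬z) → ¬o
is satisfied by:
  {z: True, q: False, o: False}
  {q: False, o: False, z: False}
  {z: True, q: True, o: False}
  {q: True, z: False, o: False}
  {o: True, z: True, q: False}


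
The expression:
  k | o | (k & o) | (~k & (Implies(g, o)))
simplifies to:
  k | o | ~g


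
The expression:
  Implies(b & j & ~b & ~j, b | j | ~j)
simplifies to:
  True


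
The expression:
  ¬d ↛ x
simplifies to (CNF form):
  x ∨ ¬d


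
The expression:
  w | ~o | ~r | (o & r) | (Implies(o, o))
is always true.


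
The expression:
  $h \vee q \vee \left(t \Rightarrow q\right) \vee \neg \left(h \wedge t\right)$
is always true.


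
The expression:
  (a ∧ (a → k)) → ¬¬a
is always true.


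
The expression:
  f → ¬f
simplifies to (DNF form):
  ¬f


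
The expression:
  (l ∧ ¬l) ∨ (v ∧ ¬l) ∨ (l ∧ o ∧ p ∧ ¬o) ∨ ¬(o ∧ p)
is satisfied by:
  {v: True, l: False, p: False, o: False}
  {v: False, l: False, p: False, o: False}
  {v: True, l: True, p: False, o: False}
  {l: True, v: False, p: False, o: False}
  {o: True, v: True, l: False, p: False}
  {o: True, v: False, l: False, p: False}
  {o: True, v: True, l: True, p: False}
  {o: True, l: True, v: False, p: False}
  {p: True, v: True, o: False, l: False}
  {p: True, o: False, l: False, v: False}
  {v: True, p: True, l: True, o: False}
  {p: True, l: True, o: False, v: False}
  {v: True, p: True, o: True, l: False}


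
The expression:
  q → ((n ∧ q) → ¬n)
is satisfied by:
  {q: False, n: False}
  {n: True, q: False}
  {q: True, n: False}


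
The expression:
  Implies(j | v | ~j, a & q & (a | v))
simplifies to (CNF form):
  a & q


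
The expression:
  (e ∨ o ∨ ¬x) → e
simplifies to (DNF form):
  e ∨ (x ∧ ¬o)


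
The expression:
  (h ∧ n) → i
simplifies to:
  i ∨ ¬h ∨ ¬n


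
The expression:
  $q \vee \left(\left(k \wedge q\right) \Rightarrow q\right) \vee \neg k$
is always true.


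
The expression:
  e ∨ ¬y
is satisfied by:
  {e: True, y: False}
  {y: False, e: False}
  {y: True, e: True}


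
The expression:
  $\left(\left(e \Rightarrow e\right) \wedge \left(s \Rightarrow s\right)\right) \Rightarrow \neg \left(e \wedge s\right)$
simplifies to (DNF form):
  $\neg e \vee \neg s$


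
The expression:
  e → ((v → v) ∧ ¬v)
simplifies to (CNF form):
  ¬e ∨ ¬v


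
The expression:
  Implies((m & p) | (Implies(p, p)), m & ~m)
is never true.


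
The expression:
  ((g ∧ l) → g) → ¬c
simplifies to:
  ¬c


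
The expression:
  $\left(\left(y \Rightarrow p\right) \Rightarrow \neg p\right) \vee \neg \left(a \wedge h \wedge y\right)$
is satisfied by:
  {p: False, y: False, a: False, h: False}
  {h: True, p: False, y: False, a: False}
  {a: True, p: False, y: False, h: False}
  {h: True, a: True, p: False, y: False}
  {y: True, h: False, p: False, a: False}
  {h: True, y: True, p: False, a: False}
  {a: True, y: True, h: False, p: False}
  {h: True, a: True, y: True, p: False}
  {p: True, a: False, y: False, h: False}
  {h: True, p: True, a: False, y: False}
  {a: True, p: True, h: False, y: False}
  {h: True, a: True, p: True, y: False}
  {y: True, p: True, a: False, h: False}
  {h: True, y: True, p: True, a: False}
  {a: True, y: True, p: True, h: False}


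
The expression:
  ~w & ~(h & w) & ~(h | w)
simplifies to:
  ~h & ~w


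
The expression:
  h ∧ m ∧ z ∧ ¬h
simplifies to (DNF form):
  False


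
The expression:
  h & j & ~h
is never true.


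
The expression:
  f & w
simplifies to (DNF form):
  f & w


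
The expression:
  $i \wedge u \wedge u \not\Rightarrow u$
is never true.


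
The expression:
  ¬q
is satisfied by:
  {q: False}


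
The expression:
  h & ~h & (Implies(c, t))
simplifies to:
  False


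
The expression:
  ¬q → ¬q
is always true.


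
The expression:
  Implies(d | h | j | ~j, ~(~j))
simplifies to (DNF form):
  j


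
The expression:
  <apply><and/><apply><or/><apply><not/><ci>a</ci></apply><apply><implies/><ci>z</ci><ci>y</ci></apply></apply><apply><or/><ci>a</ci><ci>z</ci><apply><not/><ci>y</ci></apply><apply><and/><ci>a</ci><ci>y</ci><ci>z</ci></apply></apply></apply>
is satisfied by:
  {y: False, z: False, a: False}
  {a: True, y: False, z: False}
  {z: True, y: False, a: False}
  {a: True, y: True, z: False}
  {z: True, y: True, a: False}
  {a: True, z: True, y: True}


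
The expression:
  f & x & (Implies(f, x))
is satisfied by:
  {x: True, f: True}


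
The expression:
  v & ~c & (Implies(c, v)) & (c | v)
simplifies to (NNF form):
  v & ~c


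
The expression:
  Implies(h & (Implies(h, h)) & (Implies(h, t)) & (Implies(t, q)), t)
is always true.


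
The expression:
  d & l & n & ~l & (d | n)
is never true.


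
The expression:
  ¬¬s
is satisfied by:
  {s: True}


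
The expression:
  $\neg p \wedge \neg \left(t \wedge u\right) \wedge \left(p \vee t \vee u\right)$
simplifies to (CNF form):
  $\neg p \wedge \left(t \vee u\right) \wedge \left(\neg t \vee \neg u\right)$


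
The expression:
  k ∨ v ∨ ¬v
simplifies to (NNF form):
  True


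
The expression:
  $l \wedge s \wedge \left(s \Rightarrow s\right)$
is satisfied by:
  {s: True, l: True}


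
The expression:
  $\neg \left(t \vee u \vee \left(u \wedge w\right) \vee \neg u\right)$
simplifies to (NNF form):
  $\text{False}$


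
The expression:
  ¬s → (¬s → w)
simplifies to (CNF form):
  s ∨ w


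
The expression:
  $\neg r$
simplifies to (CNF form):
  $\neg r$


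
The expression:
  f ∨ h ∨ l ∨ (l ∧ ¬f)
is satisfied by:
  {l: True, h: True, f: True}
  {l: True, h: True, f: False}
  {l: True, f: True, h: False}
  {l: True, f: False, h: False}
  {h: True, f: True, l: False}
  {h: True, f: False, l: False}
  {f: True, h: False, l: False}


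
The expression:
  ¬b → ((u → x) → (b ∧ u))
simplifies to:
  b ∨ (u ∧ ¬x)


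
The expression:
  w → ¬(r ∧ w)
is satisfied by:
  {w: False, r: False}
  {r: True, w: False}
  {w: True, r: False}


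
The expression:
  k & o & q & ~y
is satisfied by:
  {o: True, q: True, k: True, y: False}


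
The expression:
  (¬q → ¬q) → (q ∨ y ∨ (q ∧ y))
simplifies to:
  q ∨ y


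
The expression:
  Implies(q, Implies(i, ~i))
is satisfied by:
  {q: False, i: False}
  {i: True, q: False}
  {q: True, i: False}


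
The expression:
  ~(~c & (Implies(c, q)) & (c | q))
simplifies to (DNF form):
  c | ~q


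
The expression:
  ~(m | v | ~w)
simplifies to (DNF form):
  w & ~m & ~v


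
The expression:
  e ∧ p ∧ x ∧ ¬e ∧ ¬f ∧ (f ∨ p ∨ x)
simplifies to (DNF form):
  False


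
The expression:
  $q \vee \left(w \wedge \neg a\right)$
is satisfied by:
  {q: True, w: True, a: False}
  {q: True, a: False, w: False}
  {q: True, w: True, a: True}
  {q: True, a: True, w: False}
  {w: True, a: False, q: False}


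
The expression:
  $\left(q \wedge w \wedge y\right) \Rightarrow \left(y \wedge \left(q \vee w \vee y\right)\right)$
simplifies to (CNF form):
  $\text{True}$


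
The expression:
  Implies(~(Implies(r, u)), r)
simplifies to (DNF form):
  True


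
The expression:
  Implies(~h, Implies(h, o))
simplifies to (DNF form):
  True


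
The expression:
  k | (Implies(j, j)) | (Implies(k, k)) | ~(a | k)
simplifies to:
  True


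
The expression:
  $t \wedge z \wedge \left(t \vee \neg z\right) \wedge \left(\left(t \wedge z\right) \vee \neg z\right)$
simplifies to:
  $t \wedge z$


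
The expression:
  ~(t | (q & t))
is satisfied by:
  {t: False}


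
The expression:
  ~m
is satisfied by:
  {m: False}


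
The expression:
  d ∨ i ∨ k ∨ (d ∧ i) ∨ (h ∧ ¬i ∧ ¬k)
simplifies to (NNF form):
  d ∨ h ∨ i ∨ k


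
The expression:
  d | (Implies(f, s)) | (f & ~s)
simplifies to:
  True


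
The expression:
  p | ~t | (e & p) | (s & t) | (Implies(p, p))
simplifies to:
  True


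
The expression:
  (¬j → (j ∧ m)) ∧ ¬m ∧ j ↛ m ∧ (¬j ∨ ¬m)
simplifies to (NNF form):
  j ∧ ¬m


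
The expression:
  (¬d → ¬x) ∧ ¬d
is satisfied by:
  {x: False, d: False}


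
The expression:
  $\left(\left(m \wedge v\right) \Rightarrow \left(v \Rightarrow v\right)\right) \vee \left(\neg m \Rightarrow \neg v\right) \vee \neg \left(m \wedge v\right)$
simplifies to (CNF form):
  $\text{True}$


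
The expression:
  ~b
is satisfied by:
  {b: False}


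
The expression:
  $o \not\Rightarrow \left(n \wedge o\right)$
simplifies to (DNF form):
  $o \wedge \neg n$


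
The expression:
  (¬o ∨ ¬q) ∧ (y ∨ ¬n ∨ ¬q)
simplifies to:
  (y ∧ ¬o) ∨ (¬n ∧ ¬o) ∨ ¬q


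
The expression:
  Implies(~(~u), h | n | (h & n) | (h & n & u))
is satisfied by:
  {n: True, h: True, u: False}
  {n: True, u: False, h: False}
  {h: True, u: False, n: False}
  {h: False, u: False, n: False}
  {n: True, h: True, u: True}
  {n: True, u: True, h: False}
  {h: True, u: True, n: False}


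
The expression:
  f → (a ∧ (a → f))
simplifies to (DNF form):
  a ∨ ¬f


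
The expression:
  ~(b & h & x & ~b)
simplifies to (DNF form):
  True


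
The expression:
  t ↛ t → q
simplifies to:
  True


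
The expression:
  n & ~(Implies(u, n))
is never true.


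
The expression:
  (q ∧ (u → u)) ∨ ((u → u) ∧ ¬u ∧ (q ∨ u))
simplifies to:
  q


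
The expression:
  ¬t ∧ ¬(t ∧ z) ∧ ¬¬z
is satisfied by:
  {z: True, t: False}


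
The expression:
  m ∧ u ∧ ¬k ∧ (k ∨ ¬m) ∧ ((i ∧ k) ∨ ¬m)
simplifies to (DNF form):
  False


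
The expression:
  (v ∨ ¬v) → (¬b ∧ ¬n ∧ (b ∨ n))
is never true.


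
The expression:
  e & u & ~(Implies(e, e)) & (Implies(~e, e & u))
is never true.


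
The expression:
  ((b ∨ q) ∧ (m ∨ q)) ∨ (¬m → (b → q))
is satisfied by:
  {q: True, m: True, b: False}
  {q: True, m: False, b: False}
  {m: True, q: False, b: False}
  {q: False, m: False, b: False}
  {b: True, q: True, m: True}
  {b: True, q: True, m: False}
  {b: True, m: True, q: False}


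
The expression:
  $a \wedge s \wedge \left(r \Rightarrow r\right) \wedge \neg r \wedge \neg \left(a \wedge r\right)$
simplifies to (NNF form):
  $a \wedge s \wedge \neg r$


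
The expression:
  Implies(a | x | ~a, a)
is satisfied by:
  {a: True}


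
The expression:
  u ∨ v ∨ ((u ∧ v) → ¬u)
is always true.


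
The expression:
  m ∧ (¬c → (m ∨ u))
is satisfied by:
  {m: True}


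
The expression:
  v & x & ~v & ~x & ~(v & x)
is never true.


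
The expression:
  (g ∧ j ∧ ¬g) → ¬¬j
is always true.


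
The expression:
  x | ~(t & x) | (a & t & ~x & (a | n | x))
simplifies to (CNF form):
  True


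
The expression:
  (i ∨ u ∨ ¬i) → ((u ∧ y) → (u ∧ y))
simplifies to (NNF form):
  True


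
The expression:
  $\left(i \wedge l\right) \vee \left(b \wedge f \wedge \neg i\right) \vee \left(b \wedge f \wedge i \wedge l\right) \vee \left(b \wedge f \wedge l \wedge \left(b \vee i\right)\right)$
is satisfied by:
  {i: True, b: True, f: True, l: True}
  {i: True, b: True, l: True, f: False}
  {i: True, f: True, l: True, b: False}
  {i: True, l: True, f: False, b: False}
  {b: True, f: True, l: True, i: False}
  {b: True, f: True, l: False, i: False}


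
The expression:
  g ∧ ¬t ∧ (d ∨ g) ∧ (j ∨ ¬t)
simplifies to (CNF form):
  g ∧ ¬t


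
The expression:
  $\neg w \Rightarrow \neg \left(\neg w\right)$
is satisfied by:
  {w: True}


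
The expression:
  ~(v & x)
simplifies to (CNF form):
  ~v | ~x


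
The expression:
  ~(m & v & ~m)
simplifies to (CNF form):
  True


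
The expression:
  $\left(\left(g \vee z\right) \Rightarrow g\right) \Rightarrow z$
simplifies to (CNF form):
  $z$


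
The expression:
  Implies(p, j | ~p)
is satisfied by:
  {j: True, p: False}
  {p: False, j: False}
  {p: True, j: True}


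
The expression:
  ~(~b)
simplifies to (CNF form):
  b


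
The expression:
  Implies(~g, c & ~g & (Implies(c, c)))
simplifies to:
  c | g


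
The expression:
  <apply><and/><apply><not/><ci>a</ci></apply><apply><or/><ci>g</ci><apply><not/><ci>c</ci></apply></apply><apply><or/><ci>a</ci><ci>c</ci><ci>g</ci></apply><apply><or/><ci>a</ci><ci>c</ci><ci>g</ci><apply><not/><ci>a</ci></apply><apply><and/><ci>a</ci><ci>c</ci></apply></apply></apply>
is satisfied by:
  {g: True, a: False}


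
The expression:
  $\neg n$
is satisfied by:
  {n: False}


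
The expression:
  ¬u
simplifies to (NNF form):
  ¬u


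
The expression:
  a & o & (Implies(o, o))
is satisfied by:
  {a: True, o: True}


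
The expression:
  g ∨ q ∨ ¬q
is always true.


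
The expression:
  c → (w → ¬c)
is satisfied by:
  {w: False, c: False}
  {c: True, w: False}
  {w: True, c: False}


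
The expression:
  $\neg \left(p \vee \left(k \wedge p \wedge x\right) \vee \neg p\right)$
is never true.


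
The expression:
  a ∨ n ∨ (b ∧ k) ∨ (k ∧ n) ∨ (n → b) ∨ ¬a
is always true.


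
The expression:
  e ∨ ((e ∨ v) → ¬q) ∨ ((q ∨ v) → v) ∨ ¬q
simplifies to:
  True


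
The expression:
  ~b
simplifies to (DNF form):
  ~b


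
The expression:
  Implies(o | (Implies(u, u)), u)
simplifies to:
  u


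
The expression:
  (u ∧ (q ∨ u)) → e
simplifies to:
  e ∨ ¬u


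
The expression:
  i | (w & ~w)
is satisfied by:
  {i: True}


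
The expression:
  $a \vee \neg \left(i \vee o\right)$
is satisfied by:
  {a: True, i: False, o: False}
  {a: True, o: True, i: False}
  {a: True, i: True, o: False}
  {a: True, o: True, i: True}
  {o: False, i: False, a: False}


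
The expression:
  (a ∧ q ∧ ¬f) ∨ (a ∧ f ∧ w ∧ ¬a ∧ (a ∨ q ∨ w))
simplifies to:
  a ∧ q ∧ ¬f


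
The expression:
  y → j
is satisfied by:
  {j: True, y: False}
  {y: False, j: False}
  {y: True, j: True}


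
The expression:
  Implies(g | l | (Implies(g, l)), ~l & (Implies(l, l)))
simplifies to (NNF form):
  ~l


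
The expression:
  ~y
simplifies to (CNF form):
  ~y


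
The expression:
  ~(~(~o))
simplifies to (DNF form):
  ~o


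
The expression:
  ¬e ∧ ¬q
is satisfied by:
  {q: False, e: False}


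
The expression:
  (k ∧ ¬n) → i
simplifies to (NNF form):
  i ∨ n ∨ ¬k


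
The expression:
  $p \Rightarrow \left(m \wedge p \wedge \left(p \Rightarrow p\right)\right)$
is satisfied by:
  {m: True, p: False}
  {p: False, m: False}
  {p: True, m: True}


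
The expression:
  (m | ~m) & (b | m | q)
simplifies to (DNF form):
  b | m | q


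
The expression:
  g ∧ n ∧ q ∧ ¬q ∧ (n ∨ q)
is never true.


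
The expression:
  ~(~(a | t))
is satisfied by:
  {a: True, t: True}
  {a: True, t: False}
  {t: True, a: False}


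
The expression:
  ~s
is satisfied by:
  {s: False}


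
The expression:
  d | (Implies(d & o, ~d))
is always true.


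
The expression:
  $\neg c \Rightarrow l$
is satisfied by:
  {c: True, l: True}
  {c: True, l: False}
  {l: True, c: False}


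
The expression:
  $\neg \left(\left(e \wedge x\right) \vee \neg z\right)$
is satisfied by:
  {z: True, e: False, x: False}
  {z: True, x: True, e: False}
  {z: True, e: True, x: False}


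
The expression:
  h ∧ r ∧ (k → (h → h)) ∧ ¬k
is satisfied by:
  {r: True, h: True, k: False}


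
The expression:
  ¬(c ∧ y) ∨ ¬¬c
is always true.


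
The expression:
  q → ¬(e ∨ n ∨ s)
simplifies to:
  (¬e ∧ ¬n ∧ ¬s) ∨ ¬q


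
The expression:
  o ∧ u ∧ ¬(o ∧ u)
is never true.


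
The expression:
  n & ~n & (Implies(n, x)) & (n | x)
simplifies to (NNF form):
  False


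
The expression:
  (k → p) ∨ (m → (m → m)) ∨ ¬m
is always true.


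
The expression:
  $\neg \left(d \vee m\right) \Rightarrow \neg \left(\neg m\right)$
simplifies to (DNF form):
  $d \vee m$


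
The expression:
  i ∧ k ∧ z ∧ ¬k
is never true.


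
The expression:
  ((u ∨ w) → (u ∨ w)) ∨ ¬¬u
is always true.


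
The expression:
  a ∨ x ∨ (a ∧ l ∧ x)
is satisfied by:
  {a: True, x: True}
  {a: True, x: False}
  {x: True, a: False}


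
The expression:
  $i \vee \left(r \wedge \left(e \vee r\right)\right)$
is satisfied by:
  {i: True, r: True}
  {i: True, r: False}
  {r: True, i: False}


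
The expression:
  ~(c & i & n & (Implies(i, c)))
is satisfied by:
  {c: False, n: False, i: False}
  {i: True, c: False, n: False}
  {n: True, c: False, i: False}
  {i: True, n: True, c: False}
  {c: True, i: False, n: False}
  {i: True, c: True, n: False}
  {n: True, c: True, i: False}


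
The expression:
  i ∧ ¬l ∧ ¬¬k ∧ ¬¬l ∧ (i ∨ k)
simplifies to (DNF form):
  False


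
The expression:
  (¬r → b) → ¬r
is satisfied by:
  {r: False}


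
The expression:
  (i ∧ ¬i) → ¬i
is always true.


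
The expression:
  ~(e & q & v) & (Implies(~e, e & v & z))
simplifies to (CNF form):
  e & (~q | ~v)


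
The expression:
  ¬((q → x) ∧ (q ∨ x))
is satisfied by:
  {x: False}


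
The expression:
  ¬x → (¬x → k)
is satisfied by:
  {x: True, k: True}
  {x: True, k: False}
  {k: True, x: False}


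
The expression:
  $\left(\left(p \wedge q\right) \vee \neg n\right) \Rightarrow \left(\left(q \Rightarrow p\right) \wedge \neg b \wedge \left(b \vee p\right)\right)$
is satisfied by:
  {n: True, q: False, b: False, p: False}
  {n: True, p: True, q: False, b: False}
  {n: True, b: True, q: False, p: False}
  {n: True, p: True, b: True, q: False}
  {n: True, q: True, b: False, p: False}
  {n: True, p: True, q: True, b: False}
  {n: True, b: True, q: True, p: False}
  {p: True, q: False, b: False, n: False}
  {p: True, q: True, b: False, n: False}


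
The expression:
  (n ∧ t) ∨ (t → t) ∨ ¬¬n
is always true.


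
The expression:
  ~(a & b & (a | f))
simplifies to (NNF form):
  ~a | ~b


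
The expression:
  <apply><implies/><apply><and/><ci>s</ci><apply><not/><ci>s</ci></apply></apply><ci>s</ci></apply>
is always true.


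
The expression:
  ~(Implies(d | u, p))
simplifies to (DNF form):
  (d & ~p) | (u & ~p)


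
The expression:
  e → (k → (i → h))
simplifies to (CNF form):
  h ∨ ¬e ∨ ¬i ∨ ¬k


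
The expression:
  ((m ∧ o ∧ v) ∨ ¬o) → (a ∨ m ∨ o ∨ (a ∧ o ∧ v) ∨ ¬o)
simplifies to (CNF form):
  True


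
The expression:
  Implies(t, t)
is always true.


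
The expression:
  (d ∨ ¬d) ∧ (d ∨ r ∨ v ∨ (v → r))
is always true.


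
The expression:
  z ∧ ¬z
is never true.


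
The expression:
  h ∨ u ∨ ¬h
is always true.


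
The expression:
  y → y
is always true.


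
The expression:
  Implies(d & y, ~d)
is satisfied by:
  {d: False, y: False}
  {y: True, d: False}
  {d: True, y: False}


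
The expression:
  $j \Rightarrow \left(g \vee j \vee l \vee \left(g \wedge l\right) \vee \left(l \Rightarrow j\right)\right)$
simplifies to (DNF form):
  $\text{True}$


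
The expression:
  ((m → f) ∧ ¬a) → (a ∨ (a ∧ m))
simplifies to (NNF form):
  a ∨ (m ∧ ¬f)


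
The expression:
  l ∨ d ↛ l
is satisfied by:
  {d: True, l: True}
  {d: True, l: False}
  {l: True, d: False}


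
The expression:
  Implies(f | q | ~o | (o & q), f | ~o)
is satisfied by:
  {f: True, q: False, o: False}
  {f: False, q: False, o: False}
  {o: True, f: True, q: False}
  {o: True, f: False, q: False}
  {q: True, f: True, o: False}
  {q: True, f: False, o: False}
  {q: True, o: True, f: True}


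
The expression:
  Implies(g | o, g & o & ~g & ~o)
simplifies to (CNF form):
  ~g & ~o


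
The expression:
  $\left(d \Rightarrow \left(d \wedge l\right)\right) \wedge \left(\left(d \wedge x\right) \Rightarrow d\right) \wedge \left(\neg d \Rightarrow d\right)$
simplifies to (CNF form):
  $d \wedge l$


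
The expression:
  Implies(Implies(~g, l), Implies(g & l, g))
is always true.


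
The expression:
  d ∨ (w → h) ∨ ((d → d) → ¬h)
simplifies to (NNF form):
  True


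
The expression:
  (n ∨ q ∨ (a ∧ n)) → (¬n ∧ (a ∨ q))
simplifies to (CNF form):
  ¬n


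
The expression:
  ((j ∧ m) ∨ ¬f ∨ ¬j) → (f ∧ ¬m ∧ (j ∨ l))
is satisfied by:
  {l: True, j: True, f: True, m: False}
  {l: True, f: True, j: False, m: False}
  {j: True, f: True, l: False, m: False}


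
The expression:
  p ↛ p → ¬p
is always true.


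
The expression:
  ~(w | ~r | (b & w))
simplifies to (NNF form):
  r & ~w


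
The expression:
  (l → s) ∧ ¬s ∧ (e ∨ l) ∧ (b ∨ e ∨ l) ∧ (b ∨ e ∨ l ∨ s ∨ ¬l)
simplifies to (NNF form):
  e ∧ ¬l ∧ ¬s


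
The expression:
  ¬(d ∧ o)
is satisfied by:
  {o: False, d: False}
  {d: True, o: False}
  {o: True, d: False}


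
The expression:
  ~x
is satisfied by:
  {x: False}


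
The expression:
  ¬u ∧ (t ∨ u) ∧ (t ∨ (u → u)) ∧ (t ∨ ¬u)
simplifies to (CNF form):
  t ∧ ¬u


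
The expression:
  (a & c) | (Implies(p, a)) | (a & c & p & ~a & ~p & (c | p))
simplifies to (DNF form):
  a | ~p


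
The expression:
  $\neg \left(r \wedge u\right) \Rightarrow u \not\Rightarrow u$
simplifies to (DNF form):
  $r \wedge u$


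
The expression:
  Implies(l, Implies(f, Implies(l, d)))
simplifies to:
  d | ~f | ~l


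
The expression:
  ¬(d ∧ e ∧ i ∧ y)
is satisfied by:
  {e: False, d: False, y: False, i: False}
  {i: True, e: False, d: False, y: False}
  {y: True, e: False, d: False, i: False}
  {i: True, y: True, e: False, d: False}
  {d: True, i: False, e: False, y: False}
  {i: True, d: True, e: False, y: False}
  {y: True, d: True, i: False, e: False}
  {i: True, y: True, d: True, e: False}
  {e: True, y: False, d: False, i: False}
  {i: True, e: True, y: False, d: False}
  {y: True, e: True, i: False, d: False}
  {i: True, y: True, e: True, d: False}
  {d: True, e: True, y: False, i: False}
  {i: True, d: True, e: True, y: False}
  {y: True, d: True, e: True, i: False}


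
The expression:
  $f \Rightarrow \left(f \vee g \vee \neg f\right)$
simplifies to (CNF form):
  $\text{True}$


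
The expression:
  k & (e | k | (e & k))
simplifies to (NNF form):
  k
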